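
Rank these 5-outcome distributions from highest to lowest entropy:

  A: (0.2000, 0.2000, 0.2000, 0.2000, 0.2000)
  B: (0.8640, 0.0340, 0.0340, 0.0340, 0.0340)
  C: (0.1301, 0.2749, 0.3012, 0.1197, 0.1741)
A > C > B

Key insight: Entropy is maximized by uniform distributions and minimized by concentrated distributions.

- Uniform distributions have maximum entropy log₂(5) = 2.3219 bits
- The more "peaked" or concentrated a distribution, the lower its entropy

Entropies:
  H(A) = 2.3219 bits
  H(B) = 0.8457 bits
  H(C) = 2.2220 bits

Ranking: A > C > B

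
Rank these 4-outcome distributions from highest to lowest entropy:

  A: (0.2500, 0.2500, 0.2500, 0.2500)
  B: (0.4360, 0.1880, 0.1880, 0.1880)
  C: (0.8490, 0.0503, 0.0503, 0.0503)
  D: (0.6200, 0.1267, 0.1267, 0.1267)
A > B > D > C

Key insight: Entropy is maximized by uniform distributions and minimized by concentrated distributions.

Entropies:
  H(A) = 2.0000 bits
  H(B) = 1.8821 bits
  H(C) = 0.8517 bits
  H(D) = 1.5603 bits

Ranking: A > B > D > C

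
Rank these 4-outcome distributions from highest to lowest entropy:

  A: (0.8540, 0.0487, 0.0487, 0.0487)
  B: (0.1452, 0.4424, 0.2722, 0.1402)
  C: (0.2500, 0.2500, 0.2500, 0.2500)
C > B > A

Key insight: Entropy is maximized by uniform distributions and minimized by concentrated distributions.

- Uniform distributions have maximum entropy log₂(4) = 2.0000 bits
- The more "peaked" or concentrated a distribution, the lower its entropy

Entropies:
  H(A) = 0.8311 bits
  H(B) = 1.8332 bits
  H(C) = 2.0000 bits

Ranking: C > B > A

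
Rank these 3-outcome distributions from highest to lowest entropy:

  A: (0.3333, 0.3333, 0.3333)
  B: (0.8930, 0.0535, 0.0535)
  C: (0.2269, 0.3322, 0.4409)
A > C > B

Key insight: Entropy is maximized by uniform distributions and minimized by concentrated distributions.

- Uniform distributions have maximum entropy log₂(3) = 1.5850 bits
- The more "peaked" or concentrated a distribution, the lower its entropy

Entropies:
  H(A) = 1.5850 bits
  H(B) = 0.5978 bits
  H(C) = 1.5346 bits

Ranking: A > C > B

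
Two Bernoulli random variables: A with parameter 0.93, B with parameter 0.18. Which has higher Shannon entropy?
B

For binary distributions, entropy is maximized at p=0.5 and decreases as p moves toward 0 or 1.

H(A) = H(0.93) = 0.3659 bits
H(B) = H(0.18) = 0.6801 bits

Distribution B (p=0.18) is closer to uniform (p=0.5), so it has higher entropy.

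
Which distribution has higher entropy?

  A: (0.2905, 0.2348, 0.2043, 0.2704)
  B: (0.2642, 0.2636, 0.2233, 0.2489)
B

Both distributions are close to uniform, making this a harder comparison.

H(A) = 1.9872 bits
H(B) = 1.9968 bits

The distribution closer to uniform has higher entropy.
Answer: B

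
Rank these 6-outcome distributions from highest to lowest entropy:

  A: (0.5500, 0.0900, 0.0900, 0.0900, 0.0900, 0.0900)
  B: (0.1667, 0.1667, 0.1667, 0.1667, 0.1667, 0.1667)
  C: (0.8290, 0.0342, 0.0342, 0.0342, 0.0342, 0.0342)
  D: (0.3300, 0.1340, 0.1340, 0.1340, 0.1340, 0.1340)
B > D > A > C

Key insight: Entropy is maximized by uniform distributions and minimized by concentrated distributions.

Entropies:
  H(A) = 2.0376 bits
  H(B) = 2.5850 bits
  H(C) = 1.0570 bits
  H(D) = 2.4706 bits

Ranking: B > D > A > C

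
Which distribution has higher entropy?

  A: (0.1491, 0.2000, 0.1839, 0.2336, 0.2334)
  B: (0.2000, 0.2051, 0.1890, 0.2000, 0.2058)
B

Both distributions are close to uniform, making this a harder comparison.

H(A) = 2.3030 bits
H(B) = 2.3213 bits

The distribution closer to uniform has higher entropy.
Answer: B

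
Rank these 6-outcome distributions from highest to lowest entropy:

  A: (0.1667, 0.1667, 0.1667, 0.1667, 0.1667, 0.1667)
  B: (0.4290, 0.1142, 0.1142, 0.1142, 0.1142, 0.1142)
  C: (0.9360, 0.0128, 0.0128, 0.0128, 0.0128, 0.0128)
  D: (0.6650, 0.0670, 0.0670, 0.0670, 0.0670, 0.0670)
A > B > D > C

Key insight: Entropy is maximized by uniform distributions and minimized by concentrated distributions.

Entropies:
  H(A) = 2.5850 bits
  H(B) = 2.3112 bits
  H(C) = 0.4917 bits
  H(D) = 1.6978 bits

Ranking: A > B > D > C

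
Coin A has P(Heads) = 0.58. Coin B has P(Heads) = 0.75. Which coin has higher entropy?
A

For binary distributions, entropy is maximized at p=0.5 and decreases as p moves toward 0 or 1.

H(A) = H(0.58) = 0.9815 bits
H(B) = H(0.75) = 0.8113 bits

Distribution A (p=0.58) is closer to uniform (p=0.5), so it has higher entropy.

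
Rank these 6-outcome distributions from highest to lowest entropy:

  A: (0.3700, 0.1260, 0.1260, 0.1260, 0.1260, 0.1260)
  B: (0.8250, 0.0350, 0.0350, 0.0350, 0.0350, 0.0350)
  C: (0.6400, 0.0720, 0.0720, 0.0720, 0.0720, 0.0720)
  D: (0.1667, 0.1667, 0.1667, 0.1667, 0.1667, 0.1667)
D > A > C > B

Key insight: Entropy is maximized by uniform distributions and minimized by concentrated distributions.

Entropies:
  H(A) = 2.4135 bits
  H(B) = 1.0754 bits
  H(C) = 1.7786 bits
  H(D) = 2.5850 bits

Ranking: D > A > C > B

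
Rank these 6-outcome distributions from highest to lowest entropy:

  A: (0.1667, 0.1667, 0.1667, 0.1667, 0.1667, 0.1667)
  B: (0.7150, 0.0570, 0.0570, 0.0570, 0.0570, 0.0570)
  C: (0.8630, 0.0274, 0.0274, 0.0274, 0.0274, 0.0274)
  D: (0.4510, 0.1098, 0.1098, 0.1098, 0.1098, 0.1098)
A > D > B > C

Key insight: Entropy is maximized by uniform distributions and minimized by concentrated distributions.

Entropies:
  H(A) = 2.5850 bits
  H(B) = 1.5239 bits
  H(C) = 0.8944 bits
  H(D) = 2.2678 bits

Ranking: A > D > B > C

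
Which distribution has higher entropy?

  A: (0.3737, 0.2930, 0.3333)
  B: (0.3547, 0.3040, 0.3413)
B

Both distributions are close to uniform, making this a harder comparison.

H(A) = 1.5779 bits
H(B) = 1.5819 bits

The distribution closer to uniform has higher entropy.
Answer: B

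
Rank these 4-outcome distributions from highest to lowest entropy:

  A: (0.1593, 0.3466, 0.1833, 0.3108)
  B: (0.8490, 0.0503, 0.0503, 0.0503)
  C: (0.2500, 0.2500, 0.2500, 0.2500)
C > A > B

Key insight: Entropy is maximized by uniform distributions and minimized by concentrated distributions.

- Uniform distributions have maximum entropy log₂(4) = 2.0000 bits
- The more "peaked" or concentrated a distribution, the lower its entropy

Entropies:
  H(A) = 1.9247 bits
  H(B) = 0.8517 bits
  H(C) = 2.0000 bits

Ranking: C > A > B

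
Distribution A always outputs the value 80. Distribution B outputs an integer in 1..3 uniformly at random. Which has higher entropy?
B

A is deterministic, so H(A) = 0. B is uniform over 3 outcomes, so H(B) = log₂(3) = 1.585 bits. Any distribution with genuine randomness has higher entropy than a deterministic one.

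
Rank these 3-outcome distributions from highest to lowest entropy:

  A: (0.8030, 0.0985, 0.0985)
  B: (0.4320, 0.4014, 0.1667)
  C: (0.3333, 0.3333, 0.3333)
C > B > A

Key insight: Entropy is maximized by uniform distributions and minimized by concentrated distributions.

- Uniform distributions have maximum entropy log₂(3) = 1.5850 bits
- The more "peaked" or concentrated a distribution, the lower its entropy

Entropies:
  H(A) = 0.9129 bits
  H(B) = 1.4826 bits
  H(C) = 1.5850 bits

Ranking: C > B > A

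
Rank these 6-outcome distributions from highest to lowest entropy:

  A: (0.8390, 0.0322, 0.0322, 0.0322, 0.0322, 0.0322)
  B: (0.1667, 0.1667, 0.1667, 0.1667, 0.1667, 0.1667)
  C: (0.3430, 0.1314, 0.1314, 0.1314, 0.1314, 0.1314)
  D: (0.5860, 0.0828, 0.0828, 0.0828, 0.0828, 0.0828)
B > C > D > A

Key insight: Entropy is maximized by uniform distributions and minimized by concentrated distributions.

Entropies:
  H(A) = 1.0105 bits
  H(B) = 2.5850 bits
  H(C) = 2.4532 bits
  H(D) = 1.9398 bits

Ranking: B > C > D > A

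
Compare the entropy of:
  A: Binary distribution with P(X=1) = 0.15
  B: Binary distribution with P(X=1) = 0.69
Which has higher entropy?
B

For binary distributions, entropy is maximized at p=0.5 and decreases as p moves toward 0 or 1.

H(A) = H(0.15) = 0.6098 bits
H(B) = H(0.69) = 0.8932 bits

Distribution B (p=0.69) is closer to uniform (p=0.5), so it has higher entropy.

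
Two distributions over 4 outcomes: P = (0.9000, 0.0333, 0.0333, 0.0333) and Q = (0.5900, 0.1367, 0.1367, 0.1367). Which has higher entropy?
Q

P is highly concentrated on one outcome (90%), making it nearly deterministic. Q spreads its mass more evenly (max 59%). The more spread-out distribution has higher entropy: H(P) ≈ 0.627 bits, H(Q) ≈ 1.626 bits.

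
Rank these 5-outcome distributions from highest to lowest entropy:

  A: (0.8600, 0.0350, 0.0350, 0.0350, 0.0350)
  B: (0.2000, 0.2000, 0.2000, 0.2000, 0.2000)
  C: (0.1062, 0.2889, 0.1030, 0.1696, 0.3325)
B > C > A

Key insight: Entropy is maximized by uniform distributions and minimized by concentrated distributions.

- Uniform distributions have maximum entropy log₂(5) = 2.3219 bits
- The more "peaked" or concentrated a distribution, the lower its entropy

Entropies:
  H(A) = 0.8642 bits
  H(B) = 2.3219 bits
  H(C) = 2.1610 bits

Ranking: B > C > A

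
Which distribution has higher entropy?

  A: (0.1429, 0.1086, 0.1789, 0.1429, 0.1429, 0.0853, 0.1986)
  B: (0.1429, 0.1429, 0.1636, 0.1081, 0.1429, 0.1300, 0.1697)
B

Both distributions are close to uniform, making this a harder comparison.

H(A) = 2.7613 bits
H(B) = 2.7943 bits

The distribution closer to uniform has higher entropy.
Answer: B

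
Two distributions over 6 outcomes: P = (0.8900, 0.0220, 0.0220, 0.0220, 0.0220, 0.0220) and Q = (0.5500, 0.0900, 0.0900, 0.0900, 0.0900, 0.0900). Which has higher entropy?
Q

P is highly concentrated on one outcome (89%), making it nearly deterministic. Q spreads its mass more evenly (max 55%). The more spread-out distribution has higher entropy: H(P) ≈ 0.755 bits, H(Q) ≈ 2.038 bits.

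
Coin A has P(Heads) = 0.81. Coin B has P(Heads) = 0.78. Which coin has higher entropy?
B

For binary distributions, entropy is maximized at p=0.5 and decreases as p moves toward 0 or 1.

H(A) = H(0.81) = 0.7015 bits
H(B) = H(0.78) = 0.7602 bits

Distribution B (p=0.78) is closer to uniform (p=0.5), so it has higher entropy.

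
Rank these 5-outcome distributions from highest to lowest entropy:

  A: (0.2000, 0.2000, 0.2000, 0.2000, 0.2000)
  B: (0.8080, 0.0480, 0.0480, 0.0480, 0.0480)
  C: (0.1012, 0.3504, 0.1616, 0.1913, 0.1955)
A > C > B

Key insight: Entropy is maximized by uniform distributions and minimized by concentrated distributions.

- Uniform distributions have maximum entropy log₂(5) = 2.3219 bits
- The more "peaked" or concentrated a distribution, the lower its entropy

Entropies:
  H(A) = 2.3219 bits
  H(B) = 1.0896 bits
  H(C) = 2.2063 bits

Ranking: A > C > B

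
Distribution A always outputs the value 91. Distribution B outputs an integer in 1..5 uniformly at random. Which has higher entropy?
B

A is deterministic, so H(A) = 0. B is uniform over 5 outcomes, so H(B) = log₂(5) = 2.322 bits. Any distribution with genuine randomness has higher entropy than a deterministic one.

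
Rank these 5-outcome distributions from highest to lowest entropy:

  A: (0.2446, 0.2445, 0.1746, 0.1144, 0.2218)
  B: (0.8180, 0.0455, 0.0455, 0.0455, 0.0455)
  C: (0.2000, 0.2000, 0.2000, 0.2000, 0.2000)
C > A > B

Key insight: Entropy is maximized by uniform distributions and minimized by concentrated distributions.

- Uniform distributions have maximum entropy log₂(5) = 2.3219 bits
- The more "peaked" or concentrated a distribution, the lower its entropy

Entropies:
  H(A) = 2.2732 bits
  H(B) = 1.0484 bits
  H(C) = 2.3219 bits

Ranking: C > A > B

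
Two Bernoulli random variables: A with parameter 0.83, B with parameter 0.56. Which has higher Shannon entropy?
B

For binary distributions, entropy is maximized at p=0.5 and decreases as p moves toward 0 or 1.

H(A) = H(0.83) = 0.6577 bits
H(B) = H(0.56) = 0.9896 bits

Distribution B (p=0.56) is closer to uniform (p=0.5), so it has higher entropy.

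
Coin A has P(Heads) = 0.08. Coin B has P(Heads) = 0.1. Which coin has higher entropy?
B

For binary distributions, entropy is maximized at p=0.5 and decreases as p moves toward 0 or 1.

H(A) = H(0.08) = 0.4022 bits
H(B) = H(0.1) = 0.4690 bits

Distribution B (p=0.1) is closer to uniform (p=0.5), so it has higher entropy.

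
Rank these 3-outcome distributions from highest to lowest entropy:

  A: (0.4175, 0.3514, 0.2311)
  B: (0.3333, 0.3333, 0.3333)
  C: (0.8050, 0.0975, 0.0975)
B > A > C

Key insight: Entropy is maximized by uniform distributions and minimized by concentrated distributions.

- Uniform distributions have maximum entropy log₂(3) = 1.5850 bits
- The more "peaked" or concentrated a distribution, the lower its entropy

Entropies:
  H(A) = 1.5447 bits
  H(B) = 1.5850 bits
  H(C) = 0.9068 bits

Ranking: B > A > C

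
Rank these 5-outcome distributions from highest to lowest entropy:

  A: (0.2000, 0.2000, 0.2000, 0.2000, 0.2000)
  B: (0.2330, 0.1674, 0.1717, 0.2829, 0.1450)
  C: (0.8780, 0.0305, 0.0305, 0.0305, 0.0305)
A > B > C

Key insight: Entropy is maximized by uniform distributions and minimized by concentrated distributions.

- Uniform distributions have maximum entropy log₂(5) = 2.3219 bits
- The more "peaked" or concentrated a distribution, the lower its entropy

Entropies:
  H(A) = 2.3219 bits
  H(B) = 2.2771 bits
  H(C) = 0.7791 bits

Ranking: A > B > C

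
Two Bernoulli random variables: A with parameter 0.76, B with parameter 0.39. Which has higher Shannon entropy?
B

For binary distributions, entropy is maximized at p=0.5 and decreases as p moves toward 0 or 1.

H(A) = H(0.76) = 0.7950 bits
H(B) = H(0.39) = 0.9648 bits

Distribution B (p=0.39) is closer to uniform (p=0.5), so it has higher entropy.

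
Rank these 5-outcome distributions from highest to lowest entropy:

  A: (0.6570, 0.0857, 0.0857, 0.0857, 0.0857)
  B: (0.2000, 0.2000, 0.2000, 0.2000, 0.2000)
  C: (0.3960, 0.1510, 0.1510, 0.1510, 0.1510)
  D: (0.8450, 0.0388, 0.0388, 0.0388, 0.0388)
B > C > A > D

Key insight: Entropy is maximized by uniform distributions and minimized by concentrated distributions.

Entropies:
  H(A) = 1.6137 bits
  H(B) = 2.3219 bits
  H(C) = 2.1766 bits
  H(D) = 0.9322 bits

Ranking: B > C > A > D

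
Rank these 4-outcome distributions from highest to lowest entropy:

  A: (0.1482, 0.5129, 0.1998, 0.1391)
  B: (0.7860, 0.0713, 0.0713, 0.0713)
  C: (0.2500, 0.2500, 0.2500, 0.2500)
C > A > B

Key insight: Entropy is maximized by uniform distributions and minimized by concentrated distributions.

- Uniform distributions have maximum entropy log₂(4) = 2.0000 bits
- The more "peaked" or concentrated a distribution, the lower its entropy

Entropies:
  H(A) = 1.7624 bits
  H(B) = 1.0882 bits
  H(C) = 2.0000 bits

Ranking: C > A > B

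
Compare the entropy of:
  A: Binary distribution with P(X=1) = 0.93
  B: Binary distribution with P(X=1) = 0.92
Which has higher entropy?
B

For binary distributions, entropy is maximized at p=0.5 and decreases as p moves toward 0 or 1.

H(A) = H(0.93) = 0.3659 bits
H(B) = H(0.92) = 0.4022 bits

Distribution B (p=0.92) is closer to uniform (p=0.5), so it has higher entropy.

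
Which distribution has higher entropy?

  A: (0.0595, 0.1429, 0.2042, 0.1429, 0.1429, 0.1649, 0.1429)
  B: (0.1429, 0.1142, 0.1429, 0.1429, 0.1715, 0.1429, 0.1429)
B

Both distributions are close to uniform, making this a harder comparison.

H(A) = 2.7431 bits
H(B) = 2.7990 bits

The distribution closer to uniform has higher entropy.
Answer: B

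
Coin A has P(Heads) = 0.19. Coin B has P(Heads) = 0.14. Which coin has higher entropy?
A

For binary distributions, entropy is maximized at p=0.5 and decreases as p moves toward 0 or 1.

H(A) = H(0.19) = 0.7015 bits
H(B) = H(0.14) = 0.5842 bits

Distribution A (p=0.19) is closer to uniform (p=0.5), so it has higher entropy.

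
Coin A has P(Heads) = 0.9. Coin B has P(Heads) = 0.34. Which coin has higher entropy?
B

For binary distributions, entropy is maximized at p=0.5 and decreases as p moves toward 0 or 1.

H(A) = H(0.9) = 0.4690 bits
H(B) = H(0.34) = 0.9248 bits

Distribution B (p=0.34) is closer to uniform (p=0.5), so it has higher entropy.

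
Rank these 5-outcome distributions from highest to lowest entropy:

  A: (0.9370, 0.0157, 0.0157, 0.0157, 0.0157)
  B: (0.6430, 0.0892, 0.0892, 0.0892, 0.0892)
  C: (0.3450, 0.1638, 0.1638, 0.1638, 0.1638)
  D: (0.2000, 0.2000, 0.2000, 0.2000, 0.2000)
D > C > B > A

Key insight: Entropy is maximized by uniform distributions and minimized by concentrated distributions.

Entropies:
  H(A) = 0.4652 bits
  H(B) = 1.6542 bits
  H(C) = 2.2395 bits
  H(D) = 2.3219 bits

Ranking: D > C > B > A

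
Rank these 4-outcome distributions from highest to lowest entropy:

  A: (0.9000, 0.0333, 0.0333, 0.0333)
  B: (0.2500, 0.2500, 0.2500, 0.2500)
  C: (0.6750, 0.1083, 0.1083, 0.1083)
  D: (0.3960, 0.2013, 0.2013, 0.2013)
B > D > C > A

Key insight: Entropy is maximized by uniform distributions and minimized by concentrated distributions.

Entropies:
  H(A) = 0.6275 bits
  H(B) = 2.0000 bits
  H(C) = 1.4248 bits
  H(D) = 1.9259 bits

Ranking: B > D > C > A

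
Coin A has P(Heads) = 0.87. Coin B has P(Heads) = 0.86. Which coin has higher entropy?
B

For binary distributions, entropy is maximized at p=0.5 and decreases as p moves toward 0 or 1.

H(A) = H(0.87) = 0.5574 bits
H(B) = H(0.86) = 0.5842 bits

Distribution B (p=0.86) is closer to uniform (p=0.5), so it has higher entropy.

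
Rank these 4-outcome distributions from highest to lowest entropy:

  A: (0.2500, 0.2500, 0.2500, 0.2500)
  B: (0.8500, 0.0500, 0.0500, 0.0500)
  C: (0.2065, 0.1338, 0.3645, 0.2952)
A > C > B

Key insight: Entropy is maximized by uniform distributions and minimized by concentrated distributions.

- Uniform distributions have maximum entropy log₂(4) = 2.0000 bits
- The more "peaked" or concentrated a distribution, the lower its entropy

Entropies:
  H(A) = 2.0000 bits
  H(B) = 0.8476 bits
  H(C) = 1.9085 bits

Ranking: A > C > B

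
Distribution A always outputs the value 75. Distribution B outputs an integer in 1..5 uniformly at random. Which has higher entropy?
B

A is deterministic, so H(A) = 0. B is uniform over 5 outcomes, so H(B) = log₂(5) = 2.322 bits. Any distribution with genuine randomness has higher entropy than a deterministic one.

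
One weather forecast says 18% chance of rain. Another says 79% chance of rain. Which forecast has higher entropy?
79% forecast

Treat each forecast as a Bernoulli distribution. Binary entropy is maximized at p=0.5 and falls off symmetrically toward 0 or 1. The 79% forecast is closer to 50%, so it is more uncertain. H(18%) ≈ 0.680 bits, H(79%) ≈ 0.741 bits.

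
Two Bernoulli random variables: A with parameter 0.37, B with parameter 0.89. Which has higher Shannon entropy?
A

For binary distributions, entropy is maximized at p=0.5 and decreases as p moves toward 0 or 1.

H(A) = H(0.37) = 0.9507 bits
H(B) = H(0.89) = 0.4999 bits

Distribution A (p=0.37) is closer to uniform (p=0.5), so it has higher entropy.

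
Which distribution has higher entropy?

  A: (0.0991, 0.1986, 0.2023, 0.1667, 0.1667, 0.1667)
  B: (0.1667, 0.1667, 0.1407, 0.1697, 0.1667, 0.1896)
B

Both distributions are close to uniform, making this a harder comparison.

H(A) = 2.5525 bits
H(B) = 2.5797 bits

The distribution closer to uniform has higher entropy.
Answer: B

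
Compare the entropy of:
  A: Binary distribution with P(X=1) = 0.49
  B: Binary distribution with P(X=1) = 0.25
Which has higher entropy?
A

For binary distributions, entropy is maximized at p=0.5 and decreases as p moves toward 0 or 1.

H(A) = H(0.49) = 0.9997 bits
H(B) = H(0.25) = 0.8113 bits

Distribution A (p=0.49) is closer to uniform (p=0.5), so it has higher entropy.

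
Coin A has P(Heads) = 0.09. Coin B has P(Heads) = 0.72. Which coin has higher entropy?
B

For binary distributions, entropy is maximized at p=0.5 and decreases as p moves toward 0 or 1.

H(A) = H(0.09) = 0.4365 bits
H(B) = H(0.72) = 0.8555 bits

Distribution B (p=0.72) is closer to uniform (p=0.5), so it has higher entropy.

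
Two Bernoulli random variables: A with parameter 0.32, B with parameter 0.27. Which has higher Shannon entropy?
A

For binary distributions, entropy is maximized at p=0.5 and decreases as p moves toward 0 or 1.

H(A) = H(0.32) = 0.9044 bits
H(B) = H(0.27) = 0.8415 bits

Distribution A (p=0.32) is closer to uniform (p=0.5), so it has higher entropy.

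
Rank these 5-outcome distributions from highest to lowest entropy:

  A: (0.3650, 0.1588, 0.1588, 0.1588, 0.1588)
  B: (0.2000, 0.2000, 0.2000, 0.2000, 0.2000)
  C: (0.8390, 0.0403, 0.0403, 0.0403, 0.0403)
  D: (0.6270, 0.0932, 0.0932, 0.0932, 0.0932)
B > A > D > C

Key insight: Entropy is maximized by uniform distributions and minimized by concentrated distributions.

Entropies:
  H(A) = 2.2168 bits
  H(B) = 2.3219 bits
  H(C) = 0.9587 bits
  H(D) = 1.6989 bits

Ranking: B > A > D > C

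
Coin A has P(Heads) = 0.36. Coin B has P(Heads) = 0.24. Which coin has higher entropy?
A

For binary distributions, entropy is maximized at p=0.5 and decreases as p moves toward 0 or 1.

H(A) = H(0.36) = 0.9427 bits
H(B) = H(0.24) = 0.7950 bits

Distribution A (p=0.36) is closer to uniform (p=0.5), so it has higher entropy.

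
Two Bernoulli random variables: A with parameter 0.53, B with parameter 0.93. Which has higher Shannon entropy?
A

For binary distributions, entropy is maximized at p=0.5 and decreases as p moves toward 0 or 1.

H(A) = H(0.53) = 0.9974 bits
H(B) = H(0.93) = 0.3659 bits

Distribution A (p=0.53) is closer to uniform (p=0.5), so it has higher entropy.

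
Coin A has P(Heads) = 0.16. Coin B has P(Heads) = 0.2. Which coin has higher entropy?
B

For binary distributions, entropy is maximized at p=0.5 and decreases as p moves toward 0 or 1.

H(A) = H(0.16) = 0.6343 bits
H(B) = H(0.2) = 0.7219 bits

Distribution B (p=0.2) is closer to uniform (p=0.5), so it has higher entropy.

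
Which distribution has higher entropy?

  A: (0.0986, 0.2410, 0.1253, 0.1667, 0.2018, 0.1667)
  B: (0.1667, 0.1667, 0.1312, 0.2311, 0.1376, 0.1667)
B

Both distributions are close to uniform, making this a harder comparison.

H(A) = 2.5273 bits
H(B) = 2.5592 bits

The distribution closer to uniform has higher entropy.
Answer: B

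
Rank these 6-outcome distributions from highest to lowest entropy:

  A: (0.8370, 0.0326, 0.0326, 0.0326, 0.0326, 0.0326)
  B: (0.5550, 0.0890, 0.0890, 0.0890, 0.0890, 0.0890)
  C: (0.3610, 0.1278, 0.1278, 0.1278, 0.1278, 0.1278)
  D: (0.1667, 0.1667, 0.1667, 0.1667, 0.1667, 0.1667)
D > C > B > A

Key insight: Entropy is maximized by uniform distributions and minimized by concentrated distributions.

Entropies:
  H(A) = 1.0199 bits
  H(B) = 2.0245 bits
  H(C) = 2.4272 bits
  H(D) = 2.5850 bits

Ranking: D > C > B > A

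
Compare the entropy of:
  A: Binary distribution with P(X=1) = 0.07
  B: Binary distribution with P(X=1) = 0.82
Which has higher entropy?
B

For binary distributions, entropy is maximized at p=0.5 and decreases as p moves toward 0 or 1.

H(A) = H(0.07) = 0.3659 bits
H(B) = H(0.82) = 0.6801 bits

Distribution B (p=0.82) is closer to uniform (p=0.5), so it has higher entropy.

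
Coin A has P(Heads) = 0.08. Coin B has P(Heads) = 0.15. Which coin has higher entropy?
B

For binary distributions, entropy is maximized at p=0.5 and decreases as p moves toward 0 or 1.

H(A) = H(0.08) = 0.4022 bits
H(B) = H(0.15) = 0.6098 bits

Distribution B (p=0.15) is closer to uniform (p=0.5), so it has higher entropy.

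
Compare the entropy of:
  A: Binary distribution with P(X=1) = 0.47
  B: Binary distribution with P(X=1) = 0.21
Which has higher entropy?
A

For binary distributions, entropy is maximized at p=0.5 and decreases as p moves toward 0 or 1.

H(A) = H(0.47) = 0.9974 bits
H(B) = H(0.21) = 0.7415 bits

Distribution A (p=0.47) is closer to uniform (p=0.5), so it has higher entropy.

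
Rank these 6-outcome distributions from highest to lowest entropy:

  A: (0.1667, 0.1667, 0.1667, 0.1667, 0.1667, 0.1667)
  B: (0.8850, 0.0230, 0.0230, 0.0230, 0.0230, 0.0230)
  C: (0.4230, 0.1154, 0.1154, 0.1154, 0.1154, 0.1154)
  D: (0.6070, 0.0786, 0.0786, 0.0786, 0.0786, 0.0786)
A > C > D > B

Key insight: Entropy is maximized by uniform distributions and minimized by concentrated distributions.

Entropies:
  H(A) = 2.5850 bits
  H(B) = 0.7818 bits
  H(C) = 2.3226 bits
  H(D) = 1.8792 bits

Ranking: A > C > D > B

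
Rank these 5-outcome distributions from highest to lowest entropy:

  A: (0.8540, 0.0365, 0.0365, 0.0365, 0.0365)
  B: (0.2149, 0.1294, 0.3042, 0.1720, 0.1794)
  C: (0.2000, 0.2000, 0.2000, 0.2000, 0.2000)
C > B > A

Key insight: Entropy is maximized by uniform distributions and minimized by concentrated distributions.

- Uniform distributions have maximum entropy log₂(5) = 2.3219 bits
- The more "peaked" or concentrated a distribution, the lower its entropy

Entropies:
  H(A) = 0.8917 bits
  H(B) = 2.2623 bits
  H(C) = 2.3219 bits

Ranking: C > B > A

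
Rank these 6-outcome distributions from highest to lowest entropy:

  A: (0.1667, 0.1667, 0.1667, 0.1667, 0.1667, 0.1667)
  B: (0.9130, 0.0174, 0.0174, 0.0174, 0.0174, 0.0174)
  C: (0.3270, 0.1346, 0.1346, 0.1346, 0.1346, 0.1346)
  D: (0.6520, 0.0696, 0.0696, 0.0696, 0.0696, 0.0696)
A > C > D > B

Key insight: Entropy is maximized by uniform distributions and minimized by concentrated distributions.

Entropies:
  H(A) = 2.5850 bits
  H(B) = 0.6284 bits
  H(C) = 2.4745 bits
  H(D) = 1.7403 bits

Ranking: A > C > D > B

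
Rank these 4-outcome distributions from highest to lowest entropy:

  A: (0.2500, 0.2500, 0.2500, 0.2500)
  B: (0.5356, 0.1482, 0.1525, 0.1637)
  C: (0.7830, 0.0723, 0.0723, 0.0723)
A > B > C

Key insight: Entropy is maximized by uniform distributions and minimized by concentrated distributions.

- Uniform distributions have maximum entropy log₂(4) = 2.0000 bits
- The more "peaked" or concentrated a distribution, the lower its entropy

Entropies:
  H(A) = 2.0000 bits
  H(B) = 1.7317 bits
  H(C) = 1.0986 bits

Ranking: A > B > C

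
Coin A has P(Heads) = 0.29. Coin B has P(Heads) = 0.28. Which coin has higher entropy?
A

For binary distributions, entropy is maximized at p=0.5 and decreases as p moves toward 0 or 1.

H(A) = H(0.29) = 0.8687 bits
H(B) = H(0.28) = 0.8555 bits

Distribution A (p=0.29) is closer to uniform (p=0.5), so it has higher entropy.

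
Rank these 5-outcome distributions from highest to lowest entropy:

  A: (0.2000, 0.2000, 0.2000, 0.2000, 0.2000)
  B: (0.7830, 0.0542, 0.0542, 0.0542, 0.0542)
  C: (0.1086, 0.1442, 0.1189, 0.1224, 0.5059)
A > C > B

Key insight: Entropy is maximized by uniform distributions and minimized by concentrated distributions.

- Uniform distributions have maximum entropy log₂(5) = 2.3219 bits
- The more "peaked" or concentrated a distribution, the lower its entropy

Entropies:
  H(A) = 2.3219 bits
  H(B) = 1.1887 bits
  H(C) = 1.9842 bits

Ranking: A > C > B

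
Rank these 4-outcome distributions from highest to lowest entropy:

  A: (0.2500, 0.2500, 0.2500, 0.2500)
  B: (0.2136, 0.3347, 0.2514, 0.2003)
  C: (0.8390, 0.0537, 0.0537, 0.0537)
A > B > C

Key insight: Entropy is maximized by uniform distributions and minimized by concentrated distributions.

- Uniform distributions have maximum entropy log₂(4) = 2.0000 bits
- The more "peaked" or concentrated a distribution, the lower its entropy

Entropies:
  H(A) = 2.0000 bits
  H(B) = 1.9696 bits
  H(C) = 0.8919 bits

Ranking: A > B > C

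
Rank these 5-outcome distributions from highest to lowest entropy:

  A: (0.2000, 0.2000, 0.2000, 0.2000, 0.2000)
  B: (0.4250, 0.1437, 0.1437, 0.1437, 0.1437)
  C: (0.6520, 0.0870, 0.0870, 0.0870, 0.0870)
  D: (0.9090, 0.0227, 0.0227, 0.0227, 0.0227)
A > B > C > D

Key insight: Entropy is maximized by uniform distributions and minimized by concentrated distributions.

Entropies:
  H(A) = 2.3219 bits
  H(B) = 2.1337 bits
  H(C) = 1.6283 bits
  H(D) = 0.6218 bits

Ranking: A > B > C > D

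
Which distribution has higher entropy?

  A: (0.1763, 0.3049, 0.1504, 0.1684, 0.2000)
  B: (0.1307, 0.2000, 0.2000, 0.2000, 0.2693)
B

Both distributions are close to uniform, making this a harder comparison.

H(A) = 2.2721 bits
H(B) = 2.2865 bits

The distribution closer to uniform has higher entropy.
Answer: B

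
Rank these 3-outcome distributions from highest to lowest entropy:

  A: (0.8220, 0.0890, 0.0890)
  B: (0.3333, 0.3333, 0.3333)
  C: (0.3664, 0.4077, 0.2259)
B > C > A

Key insight: Entropy is maximized by uniform distributions and minimized by concentrated distributions.

- Uniform distributions have maximum entropy log₂(3) = 1.5850 bits
- The more "peaked" or concentrated a distribution, the lower its entropy

Entropies:
  H(A) = 0.8537 bits
  H(B) = 1.5850 bits
  H(C) = 1.5433 bits

Ranking: B > C > A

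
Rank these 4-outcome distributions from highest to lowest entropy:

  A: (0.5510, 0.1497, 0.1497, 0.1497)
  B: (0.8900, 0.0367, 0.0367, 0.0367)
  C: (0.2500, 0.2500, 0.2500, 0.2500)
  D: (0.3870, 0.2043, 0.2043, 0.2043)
C > D > A > B

Key insight: Entropy is maximized by uniform distributions and minimized by concentrated distributions.

Entropies:
  H(A) = 1.7041 bits
  H(B) = 0.6743 bits
  H(C) = 2.0000 bits
  H(D) = 1.9344 bits

Ranking: C > D > A > B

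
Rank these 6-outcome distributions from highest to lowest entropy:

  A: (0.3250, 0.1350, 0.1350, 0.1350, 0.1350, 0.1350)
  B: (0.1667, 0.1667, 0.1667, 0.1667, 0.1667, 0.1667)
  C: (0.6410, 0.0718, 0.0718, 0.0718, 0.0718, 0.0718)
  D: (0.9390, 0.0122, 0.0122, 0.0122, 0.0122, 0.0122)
B > A > C > D

Key insight: Entropy is maximized by uniform distributions and minimized by concentrated distributions.

Entropies:
  H(A) = 2.4770 bits
  H(B) = 2.5850 bits
  H(C) = 1.7754 bits
  H(D) = 0.4730 bits

Ranking: B > A > C > D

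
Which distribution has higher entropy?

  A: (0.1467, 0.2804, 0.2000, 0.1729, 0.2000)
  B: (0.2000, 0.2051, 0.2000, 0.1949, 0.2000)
B

Both distributions are close to uniform, making this a harder comparison.

H(A) = 2.2872 bits
H(B) = 2.3217 bits

The distribution closer to uniform has higher entropy.
Answer: B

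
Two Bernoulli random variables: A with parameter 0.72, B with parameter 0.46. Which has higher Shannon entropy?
B

For binary distributions, entropy is maximized at p=0.5 and decreases as p moves toward 0 or 1.

H(A) = H(0.72) = 0.8555 bits
H(B) = H(0.46) = 0.9954 bits

Distribution B (p=0.46) is closer to uniform (p=0.5), so it has higher entropy.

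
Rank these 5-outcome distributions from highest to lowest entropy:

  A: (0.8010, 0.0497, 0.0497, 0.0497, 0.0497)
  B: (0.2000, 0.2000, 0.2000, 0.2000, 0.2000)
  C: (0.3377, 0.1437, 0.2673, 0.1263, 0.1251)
B > C > A

Key insight: Entropy is maximized by uniform distributions and minimized by concentrated distributions.

- Uniform distributions have maximum entropy log₂(5) = 2.3219 bits
- The more "peaked" or concentrated a distribution, the lower its entropy

Entropies:
  H(A) = 1.1179 bits
  H(B) = 2.3219 bits
  H(C) = 2.1920 bits

Ranking: B > C > A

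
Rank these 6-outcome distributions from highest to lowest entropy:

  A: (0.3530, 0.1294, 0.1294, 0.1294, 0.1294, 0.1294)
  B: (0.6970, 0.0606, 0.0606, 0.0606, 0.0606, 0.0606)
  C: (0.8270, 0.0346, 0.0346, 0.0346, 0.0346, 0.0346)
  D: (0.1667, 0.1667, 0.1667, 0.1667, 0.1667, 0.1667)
D > A > B > C

Key insight: Entropy is maximized by uniform distributions and minimized by concentrated distributions.

Entropies:
  H(A) = 2.4390 bits
  H(B) = 1.5885 bits
  H(C) = 1.0662 bits
  H(D) = 2.5850 bits

Ranking: D > A > B > C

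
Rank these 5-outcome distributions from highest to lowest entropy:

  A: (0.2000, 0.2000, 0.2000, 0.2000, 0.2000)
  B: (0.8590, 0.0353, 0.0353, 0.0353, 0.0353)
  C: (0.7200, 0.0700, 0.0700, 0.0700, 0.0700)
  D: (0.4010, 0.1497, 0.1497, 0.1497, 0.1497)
A > D > C > B

Key insight: Entropy is maximized by uniform distributions and minimized by concentrated distributions.

Entropies:
  H(A) = 2.3219 bits
  H(B) = 0.8689 bits
  H(C) = 1.4155 bits
  H(D) = 2.1695 bits

Ranking: A > D > C > B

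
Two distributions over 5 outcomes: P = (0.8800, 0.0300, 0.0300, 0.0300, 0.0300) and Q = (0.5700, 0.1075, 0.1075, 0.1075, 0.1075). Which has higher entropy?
Q

P is highly concentrated on one outcome (88%), making it nearly deterministic. Q spreads its mass more evenly (max 57%). The more spread-out distribution has higher entropy: H(P) ≈ 0.769 bits, H(Q) ≈ 1.846 bits.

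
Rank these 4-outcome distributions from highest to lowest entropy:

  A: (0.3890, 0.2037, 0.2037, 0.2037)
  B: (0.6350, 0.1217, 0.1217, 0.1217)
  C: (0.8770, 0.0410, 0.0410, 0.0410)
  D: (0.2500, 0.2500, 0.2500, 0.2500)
D > A > B > C

Key insight: Entropy is maximized by uniform distributions and minimized by concentrated distributions.

Entropies:
  H(A) = 1.9326 bits
  H(B) = 1.5253 bits
  H(C) = 0.7329 bits
  H(D) = 2.0000 bits

Ranking: D > A > B > C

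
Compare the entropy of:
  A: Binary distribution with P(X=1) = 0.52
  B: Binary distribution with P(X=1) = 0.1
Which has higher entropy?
A

For binary distributions, entropy is maximized at p=0.5 and decreases as p moves toward 0 or 1.

H(A) = H(0.52) = 0.9988 bits
H(B) = H(0.1) = 0.4690 bits

Distribution A (p=0.52) is closer to uniform (p=0.5), so it has higher entropy.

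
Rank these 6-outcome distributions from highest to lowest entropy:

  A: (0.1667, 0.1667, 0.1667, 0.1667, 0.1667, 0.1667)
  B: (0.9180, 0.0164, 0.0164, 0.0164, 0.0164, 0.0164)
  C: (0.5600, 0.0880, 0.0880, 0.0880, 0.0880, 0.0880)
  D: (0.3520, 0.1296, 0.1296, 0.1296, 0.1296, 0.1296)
A > D > C > B

Key insight: Entropy is maximized by uniform distributions and minimized by concentrated distributions.

Entropies:
  H(A) = 2.5850 bits
  H(B) = 0.5996 bits
  H(C) = 2.0112 bits
  H(D) = 2.4405 bits

Ranking: A > D > C > B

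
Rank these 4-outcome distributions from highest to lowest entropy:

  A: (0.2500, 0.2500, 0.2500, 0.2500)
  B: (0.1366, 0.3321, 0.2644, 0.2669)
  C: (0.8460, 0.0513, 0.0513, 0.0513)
A > B > C

Key insight: Entropy is maximized by uniform distributions and minimized by concentrated distributions.

- Uniform distributions have maximum entropy log₂(4) = 2.0000 bits
- The more "peaked" or concentrated a distribution, the lower its entropy

Entropies:
  H(A) = 2.0000 bits
  H(B) = 1.9365 bits
  H(C) = 0.8638 bits

Ranking: A > B > C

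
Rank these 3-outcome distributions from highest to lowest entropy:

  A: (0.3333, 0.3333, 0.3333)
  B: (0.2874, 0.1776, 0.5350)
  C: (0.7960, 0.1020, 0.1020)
A > B > C

Key insight: Entropy is maximized by uniform distributions and minimized by concentrated distributions.

- Uniform distributions have maximum entropy log₂(3) = 1.5850 bits
- The more "peaked" or concentrated a distribution, the lower its entropy

Entropies:
  H(A) = 1.5850 bits
  H(B) = 1.4426 bits
  H(C) = 0.9339 bits

Ranking: A > B > C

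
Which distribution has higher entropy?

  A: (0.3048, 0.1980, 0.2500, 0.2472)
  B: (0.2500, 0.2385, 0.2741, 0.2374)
B

Both distributions are close to uniform, making this a harder comparison.

H(A) = 1.9835 bits
H(B) = 1.9975 bits

The distribution closer to uniform has higher entropy.
Answer: B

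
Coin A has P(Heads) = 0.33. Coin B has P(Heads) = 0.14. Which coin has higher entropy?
A

For binary distributions, entropy is maximized at p=0.5 and decreases as p moves toward 0 or 1.

H(A) = H(0.33) = 0.9149 bits
H(B) = H(0.14) = 0.5842 bits

Distribution A (p=0.33) is closer to uniform (p=0.5), so it has higher entropy.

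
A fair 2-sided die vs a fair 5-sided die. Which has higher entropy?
5-sided die

Both are uniform distributions; for uniform over n outcomes, H = log₂(n). H(2-sided) = log₂(2) = 1.000 bits and H(5-sided) = log₂(5) = 2.322 bits. More outcomes in a uniform distribution means higher entropy.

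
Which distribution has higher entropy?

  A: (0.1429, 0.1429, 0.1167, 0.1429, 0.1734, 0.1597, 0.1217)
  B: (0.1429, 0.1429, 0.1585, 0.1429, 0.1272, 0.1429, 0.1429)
B

Both distributions are close to uniform, making this a harder comparison.

H(A) = 2.7955 bits
H(B) = 2.8049 bits

The distribution closer to uniform has higher entropy.
Answer: B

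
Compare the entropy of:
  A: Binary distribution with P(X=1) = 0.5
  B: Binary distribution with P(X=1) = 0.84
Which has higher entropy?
A

For binary distributions, entropy is maximized at p=0.5 and decreases as p moves toward 0 or 1.

H(A) = H(0.5) = 1.0000 bits
H(B) = H(0.84) = 0.6343 bits

Distribution A (p=0.5) is closer to uniform (p=0.5), so it has higher entropy.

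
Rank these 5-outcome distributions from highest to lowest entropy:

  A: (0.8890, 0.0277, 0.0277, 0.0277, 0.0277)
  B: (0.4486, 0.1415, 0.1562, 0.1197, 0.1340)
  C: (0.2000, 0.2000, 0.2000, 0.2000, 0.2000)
C > B > A

Key insight: Entropy is maximized by uniform distributions and minimized by concentrated distributions.

- Uniform distributions have maximum entropy log₂(5) = 2.3219 bits
- The more "peaked" or concentrated a distribution, the lower its entropy

Entropies:
  H(A) = 0.7249 bits
  H(B) = 2.0916 bits
  H(C) = 2.3219 bits

Ranking: C > B > A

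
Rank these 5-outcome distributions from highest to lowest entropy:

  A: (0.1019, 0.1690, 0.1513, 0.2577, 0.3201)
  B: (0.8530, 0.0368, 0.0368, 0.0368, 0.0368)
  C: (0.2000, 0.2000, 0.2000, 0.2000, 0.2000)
C > A > B

Key insight: Entropy is maximized by uniform distributions and minimized by concentrated distributions.

- Uniform distributions have maximum entropy log₂(5) = 2.3219 bits
- The more "peaked" or concentrated a distribution, the lower its entropy

Entropies:
  H(A) = 2.2117 bits
  H(B) = 0.8963 bits
  H(C) = 2.3219 bits

Ranking: C > A > B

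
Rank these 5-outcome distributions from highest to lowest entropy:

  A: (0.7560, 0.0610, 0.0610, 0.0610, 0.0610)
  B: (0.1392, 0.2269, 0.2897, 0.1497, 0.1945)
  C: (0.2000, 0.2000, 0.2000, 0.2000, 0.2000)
C > B > A

Key insight: Entropy is maximized by uniform distributions and minimized by concentrated distributions.

- Uniform distributions have maximum entropy log₂(5) = 2.3219 bits
- The more "peaked" or concentrated a distribution, the lower its entropy

Entropies:
  H(A) = 1.2896 bits
  H(B) = 2.2689 bits
  H(C) = 2.3219 bits

Ranking: C > B > A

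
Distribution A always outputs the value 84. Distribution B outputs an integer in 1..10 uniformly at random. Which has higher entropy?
B

A is deterministic, so H(A) = 0. B is uniform over 10 outcomes, so H(B) = log₂(10) = 3.322 bits. Any distribution with genuine randomness has higher entropy than a deterministic one.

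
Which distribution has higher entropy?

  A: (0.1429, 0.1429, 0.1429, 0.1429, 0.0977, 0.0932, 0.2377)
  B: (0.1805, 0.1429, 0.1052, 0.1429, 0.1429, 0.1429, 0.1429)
B

Both distributions are close to uniform, making this a harder comparison.

H(A) = 2.7438 bits
H(B) = 2.7929 bits

The distribution closer to uniform has higher entropy.
Answer: B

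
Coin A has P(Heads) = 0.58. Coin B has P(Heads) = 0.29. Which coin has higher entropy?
A

For binary distributions, entropy is maximized at p=0.5 and decreases as p moves toward 0 or 1.

H(A) = H(0.58) = 0.9815 bits
H(B) = H(0.29) = 0.8687 bits

Distribution A (p=0.58) is closer to uniform (p=0.5), so it has higher entropy.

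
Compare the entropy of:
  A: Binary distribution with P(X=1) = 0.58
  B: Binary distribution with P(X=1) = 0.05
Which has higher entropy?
A

For binary distributions, entropy is maximized at p=0.5 and decreases as p moves toward 0 or 1.

H(A) = H(0.58) = 0.9815 bits
H(B) = H(0.05) = 0.2864 bits

Distribution A (p=0.58) is closer to uniform (p=0.5), so it has higher entropy.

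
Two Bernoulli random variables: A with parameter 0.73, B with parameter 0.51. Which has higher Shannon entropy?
B

For binary distributions, entropy is maximized at p=0.5 and decreases as p moves toward 0 or 1.

H(A) = H(0.73) = 0.8415 bits
H(B) = H(0.51) = 0.9997 bits

Distribution B (p=0.51) is closer to uniform (p=0.5), so it has higher entropy.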